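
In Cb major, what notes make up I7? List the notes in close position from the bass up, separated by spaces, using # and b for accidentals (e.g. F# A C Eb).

The numeral's case and figure indicate a major seventh chord. In Cb major its root, scale degree 1, is Cb.
Stacking thirds from Cb gives Cb-Eb-Gb-Bb.

Cb Eb Gb Bb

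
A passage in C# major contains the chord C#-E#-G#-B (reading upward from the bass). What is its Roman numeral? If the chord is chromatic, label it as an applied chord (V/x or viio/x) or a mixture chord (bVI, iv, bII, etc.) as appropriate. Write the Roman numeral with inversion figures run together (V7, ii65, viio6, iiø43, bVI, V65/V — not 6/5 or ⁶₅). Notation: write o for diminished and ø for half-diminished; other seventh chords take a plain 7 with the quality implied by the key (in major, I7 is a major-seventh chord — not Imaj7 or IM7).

The pitches C#-E#-G#-B form a dominant seventh chord rooted on C#.
C# is not a diatonic chord root with this quality in C# major, but it lies a perfect fifth above F# (IV), so the chord functions as an applied dominant of IV.

V7/IV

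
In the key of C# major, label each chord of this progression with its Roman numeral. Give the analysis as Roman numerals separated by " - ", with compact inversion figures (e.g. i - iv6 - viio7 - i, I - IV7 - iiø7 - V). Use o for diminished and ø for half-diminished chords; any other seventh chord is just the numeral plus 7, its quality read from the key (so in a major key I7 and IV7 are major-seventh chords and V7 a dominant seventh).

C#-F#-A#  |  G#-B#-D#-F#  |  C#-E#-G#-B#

IV64 - V7 - I7

C#-F#-A#: root F# is the subdominant; major triad there is IV64.
G#-B#-D#-F# has root G#, degree 5 in C# major, so V7.
C#-E#-G#-B#: major seventh chord on C# = scale degree 1 → I7.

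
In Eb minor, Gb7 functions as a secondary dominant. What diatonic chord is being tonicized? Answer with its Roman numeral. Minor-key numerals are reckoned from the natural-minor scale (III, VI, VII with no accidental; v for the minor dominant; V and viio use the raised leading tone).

VI

The chord is a dominant seventh chord on Gb.
A dominant resolves down a perfect fifth: Gb → Cb. In Eb minor, Cb is scale degree 6, i.e. VI.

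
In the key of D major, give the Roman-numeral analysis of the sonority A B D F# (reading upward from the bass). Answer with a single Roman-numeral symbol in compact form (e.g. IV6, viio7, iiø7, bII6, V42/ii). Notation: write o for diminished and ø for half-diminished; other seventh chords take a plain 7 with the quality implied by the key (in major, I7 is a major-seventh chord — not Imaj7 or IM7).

vi42

The pitches B-D-F#-A form a minor seventh chord rooted on B.
B is scale degree 6 in D major, and a minor seventh chord on that degree is written vi7.
With A in the bass the chord is in third inversion, so the figured bass is 42.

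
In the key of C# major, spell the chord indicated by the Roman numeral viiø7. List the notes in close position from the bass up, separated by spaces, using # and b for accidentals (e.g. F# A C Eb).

B# D# F# A#

In C# major, scale degree 7 is B#, and the diatonic chord built there is a half-diminished seventh chord.
Stacking thirds from B# gives B#-D#-F#-A#.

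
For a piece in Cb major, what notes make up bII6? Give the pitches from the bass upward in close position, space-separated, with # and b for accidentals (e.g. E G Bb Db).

Scale degree 2 in Cb major is Db; lowering it a half step gives Dbb. bII6 is the Neapolitan sixth — a major triad on the lowered second degree, here in its customary first inversion.
So the chord is Dbb-Fb-Abb.
The figured bass 6 indicates first inversion, placing the third (Fb) in the bass: Fb-Abb-Dbb.

Fb Abb Dbb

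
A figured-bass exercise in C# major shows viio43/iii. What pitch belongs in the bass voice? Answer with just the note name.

A#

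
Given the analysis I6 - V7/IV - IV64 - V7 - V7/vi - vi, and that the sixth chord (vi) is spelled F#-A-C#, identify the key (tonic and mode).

A major

The anchor chord is a minor triad on F#, labeled vi.
vi on F# implies F# is the submediant; that puts the tonic at A, and the lowercase numeral fits major mode.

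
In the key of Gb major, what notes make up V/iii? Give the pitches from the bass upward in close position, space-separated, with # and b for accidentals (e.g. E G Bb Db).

F A C

The slash means an applied dominant: we want the dominant of iii. In Gb major, iii is Bb minor, and its dominant is built on F.
Building a major triad on F gives F-A-C.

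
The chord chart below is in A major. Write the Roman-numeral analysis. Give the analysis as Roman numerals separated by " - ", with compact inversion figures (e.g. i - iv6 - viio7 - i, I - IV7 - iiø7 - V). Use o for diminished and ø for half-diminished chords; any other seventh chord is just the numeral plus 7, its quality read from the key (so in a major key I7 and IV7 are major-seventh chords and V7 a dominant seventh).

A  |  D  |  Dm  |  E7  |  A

I - IV - iv - V7 - I

A: major triad on A = scale degree 1 → I.
D: major triad on D = scale degree 4 → IV.
Dm: minor triad on D — chromatic; iv (borrowed from the parallel minor).
E7: dominant seventh chord on E = scale degree 5 → V7.
A has root A, degree 1 in A major, so I.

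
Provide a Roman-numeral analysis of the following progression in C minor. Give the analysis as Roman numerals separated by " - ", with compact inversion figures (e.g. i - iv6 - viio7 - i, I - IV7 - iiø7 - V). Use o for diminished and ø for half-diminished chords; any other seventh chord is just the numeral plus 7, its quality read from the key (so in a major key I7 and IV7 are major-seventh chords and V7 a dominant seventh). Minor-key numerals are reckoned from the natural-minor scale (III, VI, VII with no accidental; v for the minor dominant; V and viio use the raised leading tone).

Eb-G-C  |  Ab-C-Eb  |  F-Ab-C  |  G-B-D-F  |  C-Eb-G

i6 - VI - iv - V7 - i

Eb-G-C: minor triad on C = scale degree 1 → i6.
Ab-C-Eb has root Ab, degree 6 in C minor, so VI.
F-Ab-C: minor triad on F = scale degree 4 → iv.
G-B-D-F: dominant seventh chord on G = scale degree 5 → V7.
C-Eb-G: minor triad on C = scale degree 1 → i.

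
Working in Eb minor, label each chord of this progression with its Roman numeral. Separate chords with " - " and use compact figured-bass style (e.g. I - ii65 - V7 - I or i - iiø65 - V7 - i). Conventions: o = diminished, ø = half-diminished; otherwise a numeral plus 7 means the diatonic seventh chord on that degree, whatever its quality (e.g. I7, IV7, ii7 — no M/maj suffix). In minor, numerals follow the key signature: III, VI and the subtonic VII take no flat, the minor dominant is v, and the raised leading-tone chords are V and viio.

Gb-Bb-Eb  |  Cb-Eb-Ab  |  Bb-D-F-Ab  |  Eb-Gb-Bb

Gb-Bb-Eb: minor triad on Eb = scale degree 1 → i6.
Cb-Eb-Ab: minor triad on Ab = scale degree 4 → iv6.
Bb-D-F-Ab has root Bb, degree 5 in Eb minor, so V7.
Eb-Gb-Bb has root Eb, degree 1 in Eb minor, so i.

i6 - iv6 - V7 - i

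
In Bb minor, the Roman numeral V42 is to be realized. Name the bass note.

V in Bb minor has root F; the chord is F-A-C-Eb.
The figure 42 means third inversion — the seventh is in the bass.

Eb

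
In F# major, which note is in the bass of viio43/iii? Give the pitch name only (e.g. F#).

D#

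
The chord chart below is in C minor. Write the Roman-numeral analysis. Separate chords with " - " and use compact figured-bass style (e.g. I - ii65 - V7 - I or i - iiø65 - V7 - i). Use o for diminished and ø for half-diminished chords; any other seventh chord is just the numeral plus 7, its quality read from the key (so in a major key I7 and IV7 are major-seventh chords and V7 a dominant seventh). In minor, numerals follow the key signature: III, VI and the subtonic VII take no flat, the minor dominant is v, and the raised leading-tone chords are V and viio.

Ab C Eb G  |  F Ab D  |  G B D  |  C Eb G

Ab-C-Eb-G: major seventh chord on Ab = scale degree 6 → VI7.
F-Ab-D has root D, degree 2 in C minor, so iio6.
G-B-D: root G is the dominant; major triad there is V.
C-Eb-G: minor triad on C = scale degree 1 → i.

VI7 - iio6 - V - i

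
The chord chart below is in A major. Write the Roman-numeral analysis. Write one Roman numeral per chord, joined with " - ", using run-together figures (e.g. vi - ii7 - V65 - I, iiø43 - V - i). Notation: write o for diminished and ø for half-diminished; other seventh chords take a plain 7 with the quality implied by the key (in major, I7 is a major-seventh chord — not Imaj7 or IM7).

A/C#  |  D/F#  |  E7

I6 - IV6 - V7

A/C#: major triad on A = scale degree 1 → I6.
D/F#: root D is the subdominant; major triad there is IV6.
E7 has root E, degree 5 in A major, so V7.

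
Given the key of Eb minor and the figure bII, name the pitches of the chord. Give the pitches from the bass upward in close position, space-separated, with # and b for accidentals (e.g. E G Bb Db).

Scale degree 2 in Eb minor is F; lowering it a half step gives Fb. bII is the Neapolitan chord — a major triad on the lowered second degree.
So the chord is Fb-Ab-Cb.

Fb Ab Cb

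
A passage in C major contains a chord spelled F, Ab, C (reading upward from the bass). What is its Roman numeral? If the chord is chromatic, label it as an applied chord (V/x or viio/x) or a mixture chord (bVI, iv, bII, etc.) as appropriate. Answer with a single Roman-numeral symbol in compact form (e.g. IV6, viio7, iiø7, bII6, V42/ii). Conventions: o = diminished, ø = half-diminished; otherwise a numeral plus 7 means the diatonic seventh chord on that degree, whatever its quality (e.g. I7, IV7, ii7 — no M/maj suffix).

Stacked in thirds the chord is F-Ab-C: a minor triad on F.
F is the fourth degree of C major. This is the minor subdominant, borrowed from the parallel minor.

iv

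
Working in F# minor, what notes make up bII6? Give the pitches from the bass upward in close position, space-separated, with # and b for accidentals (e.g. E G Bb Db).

B D G

Scale degree 2 in F# minor is G#; lowering it a half step gives G. bII6 is the Neapolitan sixth — a major triad on the lowered second degree, here in its customary first inversion.
So the chord is G-B-D.
The figured bass 6 indicates first inversion, placing the third (B) in the bass: B-D-G.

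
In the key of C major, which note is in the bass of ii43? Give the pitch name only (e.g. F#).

A

ii in C major has root D; the chord is D-F-A-C.
The figure 43 means second inversion — the fifth is in the bass.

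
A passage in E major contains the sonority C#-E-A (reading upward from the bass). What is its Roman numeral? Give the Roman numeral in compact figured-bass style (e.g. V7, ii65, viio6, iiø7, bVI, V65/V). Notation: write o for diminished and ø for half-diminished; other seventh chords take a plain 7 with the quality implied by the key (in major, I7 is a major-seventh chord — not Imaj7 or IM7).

IV6

Stacked in thirds the chord is A-C#-E: a major triad on A.
In E major, A is the subdominant; the diatonic major triad there is IV.
With C# in the bass the chord is in first inversion, so the figured bass is 6.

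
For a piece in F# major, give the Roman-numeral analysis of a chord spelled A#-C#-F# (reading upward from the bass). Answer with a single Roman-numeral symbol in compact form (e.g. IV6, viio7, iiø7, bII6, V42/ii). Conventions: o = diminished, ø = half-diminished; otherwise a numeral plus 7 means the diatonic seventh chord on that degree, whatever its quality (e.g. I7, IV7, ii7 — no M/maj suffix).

The pitches F#-A#-C# form a major triad rooted on F#.
In F# major, F# is the tonic; the diatonic major triad there is I.
With A# in the bass the chord is in first inversion, so the figured bass is 6.

I6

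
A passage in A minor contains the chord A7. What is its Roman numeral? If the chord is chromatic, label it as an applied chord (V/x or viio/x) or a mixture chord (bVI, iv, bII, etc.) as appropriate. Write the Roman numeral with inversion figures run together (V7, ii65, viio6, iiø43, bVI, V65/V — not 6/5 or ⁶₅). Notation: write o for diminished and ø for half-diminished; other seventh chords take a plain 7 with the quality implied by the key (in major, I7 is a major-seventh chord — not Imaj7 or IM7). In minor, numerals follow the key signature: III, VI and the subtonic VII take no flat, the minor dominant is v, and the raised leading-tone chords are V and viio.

V7/iv

Stacked in thirds the chord is A-C#-E-G: a dominant seventh chord on A.
A is not a diatonic chord root with this quality in A minor, but it lies a perfect fifth above D (iv), so the chord functions as an applied dominant of iv.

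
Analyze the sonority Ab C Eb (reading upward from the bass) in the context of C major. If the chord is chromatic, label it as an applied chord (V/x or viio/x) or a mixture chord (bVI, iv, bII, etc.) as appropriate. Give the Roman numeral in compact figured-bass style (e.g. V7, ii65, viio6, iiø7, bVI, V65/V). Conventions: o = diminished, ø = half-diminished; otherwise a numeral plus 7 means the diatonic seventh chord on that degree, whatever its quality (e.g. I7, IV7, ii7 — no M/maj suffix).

The pitches Ab-C-Eb form a major triad rooted on Ab.
Ab is the lowered sixth degree of C major (diatonic 6 would be A). This is a major triad on the lowered sixth degree, borrowed from the parallel minor.

bVI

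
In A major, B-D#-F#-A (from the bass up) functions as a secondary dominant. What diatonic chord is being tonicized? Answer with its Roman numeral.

The chord is a dominant seventh chord on B.
A dominant resolves down a perfect fifth: B → E. In A major, E is scale degree 5, i.e. V.

V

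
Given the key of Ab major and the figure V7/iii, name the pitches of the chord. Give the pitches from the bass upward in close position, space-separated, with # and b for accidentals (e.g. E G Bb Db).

The slash means an applied dominant: we want the dominant of iii. In Ab major, iii is C minor, and its dominant is built on G.
Building a dominant seventh chord on G gives G-B-D-F.

G B D F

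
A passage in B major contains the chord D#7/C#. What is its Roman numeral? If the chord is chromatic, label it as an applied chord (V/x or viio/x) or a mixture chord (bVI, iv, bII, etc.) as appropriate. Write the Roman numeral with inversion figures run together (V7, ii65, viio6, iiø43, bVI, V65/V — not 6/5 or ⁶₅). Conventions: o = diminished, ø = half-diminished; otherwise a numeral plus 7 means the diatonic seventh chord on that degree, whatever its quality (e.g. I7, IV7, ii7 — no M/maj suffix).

V42/vi

Stacked in thirds the chord is D#-F##-A#-C#: a dominant seventh chord on D#.
D# is not a diatonic chord root with this quality in B major, but it lies a perfect fifth above G# (vi), so the chord functions as an applied dominant of vi.
With C# in the bass the chord is in third inversion, so the figured bass is 42.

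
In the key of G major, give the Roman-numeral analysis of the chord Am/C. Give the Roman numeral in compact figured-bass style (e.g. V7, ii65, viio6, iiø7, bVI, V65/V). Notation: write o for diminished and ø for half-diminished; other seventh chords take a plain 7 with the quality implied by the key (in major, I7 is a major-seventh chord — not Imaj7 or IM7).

ii6

Stacked in thirds the chord is A-C-E: a minor triad on A.
A is scale degree 2 in G major, and a minor triad on that degree is written ii.
With C in the bass the chord is in first inversion, so the figured bass is 6.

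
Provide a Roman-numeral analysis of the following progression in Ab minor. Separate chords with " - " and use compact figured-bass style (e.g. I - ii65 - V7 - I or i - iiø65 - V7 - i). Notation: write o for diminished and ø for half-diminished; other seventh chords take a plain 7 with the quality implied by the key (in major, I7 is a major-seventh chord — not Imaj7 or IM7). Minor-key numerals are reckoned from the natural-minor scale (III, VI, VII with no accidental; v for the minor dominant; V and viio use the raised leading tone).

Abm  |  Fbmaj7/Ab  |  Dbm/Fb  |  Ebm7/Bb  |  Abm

i - VI65 - iv6 - v43 - i

Abm: minor triad on Ab = scale degree 1 → i.
Fbmaj7/Ab: major seventh chord on Fb = scale degree 6 → VI65.
Dbm/Fb: minor triad on Db = scale degree 4 → iv6.
Ebm7/Bb has root Eb, degree 5 in Ab minor, so v43.
Abm: root Ab is the tonic; minor triad there is i.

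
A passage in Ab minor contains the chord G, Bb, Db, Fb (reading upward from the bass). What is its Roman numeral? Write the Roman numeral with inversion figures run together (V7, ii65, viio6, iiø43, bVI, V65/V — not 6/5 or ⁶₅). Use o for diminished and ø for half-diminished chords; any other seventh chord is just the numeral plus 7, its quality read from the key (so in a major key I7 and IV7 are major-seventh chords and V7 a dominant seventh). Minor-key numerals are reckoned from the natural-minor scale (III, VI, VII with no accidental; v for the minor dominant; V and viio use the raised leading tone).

viio7

The pitches G-Bb-Db-Fb form a fully diminished seventh chord rooted on G.
G is scale degree 7 in Ab minor, and a fully diminished seventh chord on that degree is written viio7.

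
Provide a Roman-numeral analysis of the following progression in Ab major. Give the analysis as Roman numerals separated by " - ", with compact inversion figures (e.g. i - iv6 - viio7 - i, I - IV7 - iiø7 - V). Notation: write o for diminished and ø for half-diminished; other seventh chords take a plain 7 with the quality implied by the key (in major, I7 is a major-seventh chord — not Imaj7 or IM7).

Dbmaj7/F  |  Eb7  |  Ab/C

IV65 - V7 - I6

Dbmaj7/F has root Db, degree 4 in Ab major, so IV65.
Eb7: root Eb is the dominant; dominant seventh chord there is V7.
Ab/C: major triad on Ab = scale degree 1 → I6.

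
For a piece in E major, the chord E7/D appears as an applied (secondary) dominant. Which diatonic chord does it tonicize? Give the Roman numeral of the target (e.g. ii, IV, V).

The chord is a dominant seventh chord on E.
A dominant resolves down a perfect fifth: E → A. In E major, A is scale degree 4, i.e. IV.

IV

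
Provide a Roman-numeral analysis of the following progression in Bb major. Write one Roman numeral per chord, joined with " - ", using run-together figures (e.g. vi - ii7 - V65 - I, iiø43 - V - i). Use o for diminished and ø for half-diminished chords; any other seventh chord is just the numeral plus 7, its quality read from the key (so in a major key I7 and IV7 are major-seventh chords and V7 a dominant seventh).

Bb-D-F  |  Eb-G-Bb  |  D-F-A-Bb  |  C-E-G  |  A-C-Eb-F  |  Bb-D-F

I - IV - I65 - V/V - V65 - I

Bb-D-F: major triad on Bb = scale degree 1 → I.
Eb-G-Bb has root Eb, degree 4 in Bb major, so IV.
D-F-A-Bb: root Bb is the tonic; major seventh chord there is I65.
C-E-G: chromatic; C is V of V, so V/V.
A-C-Eb-F: dominant seventh chord on F = scale degree 5 → V65.
Bb-D-F has root Bb, degree 1 in Bb major, so I.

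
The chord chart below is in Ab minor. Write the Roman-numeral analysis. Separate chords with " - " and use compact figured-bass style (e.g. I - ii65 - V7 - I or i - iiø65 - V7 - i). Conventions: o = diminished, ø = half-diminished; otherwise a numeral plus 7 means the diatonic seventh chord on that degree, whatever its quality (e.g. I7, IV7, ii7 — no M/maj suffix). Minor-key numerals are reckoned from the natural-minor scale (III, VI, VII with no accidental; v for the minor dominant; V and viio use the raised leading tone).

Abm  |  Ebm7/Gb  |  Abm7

i - v65 - i7

Abm has root Ab, degree 1 in Ab minor, so i.
Ebm7/Gb: root Eb is the dominant; minor seventh chord there is v65.
Abm7 has root Ab, degree 1 in Ab minor, so i7.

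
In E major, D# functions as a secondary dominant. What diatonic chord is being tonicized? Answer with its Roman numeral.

iii

The chord is a major triad on D#.
A dominant resolves down a perfect fifth: D# → G#. In E major, G# is scale degree 3, i.e. iii.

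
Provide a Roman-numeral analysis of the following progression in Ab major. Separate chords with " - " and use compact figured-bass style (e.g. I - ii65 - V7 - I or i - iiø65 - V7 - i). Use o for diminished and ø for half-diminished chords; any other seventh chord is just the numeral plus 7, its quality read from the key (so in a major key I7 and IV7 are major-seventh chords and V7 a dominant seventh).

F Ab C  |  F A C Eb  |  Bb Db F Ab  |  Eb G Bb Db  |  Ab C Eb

F-Ab-C has root F, degree 6 in Ab major, so vi.
F-A-C-Eb is the secondary dominant of ii (dominant seventh chord on F): V7/ii.
Bb-Db-F-Ab has root Bb, degree 2 in Ab major, so ii7.
Eb-G-Bb-Db has root Eb, degree 5 in Ab major, so V7.
Ab-C-Eb: root Ab is the tonic; major triad there is I.

vi - V7/ii - ii7 - V7 - I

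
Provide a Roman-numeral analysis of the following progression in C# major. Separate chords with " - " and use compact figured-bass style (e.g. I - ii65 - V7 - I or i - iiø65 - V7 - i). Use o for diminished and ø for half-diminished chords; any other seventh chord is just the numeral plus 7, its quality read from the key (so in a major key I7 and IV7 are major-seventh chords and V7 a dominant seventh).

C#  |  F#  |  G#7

C#: major triad on C# = scale degree 1 → I.
F#: major triad on F# = scale degree 4 → IV.
G#7: root G# is the dominant; dominant seventh chord there is V7.

I - IV - V7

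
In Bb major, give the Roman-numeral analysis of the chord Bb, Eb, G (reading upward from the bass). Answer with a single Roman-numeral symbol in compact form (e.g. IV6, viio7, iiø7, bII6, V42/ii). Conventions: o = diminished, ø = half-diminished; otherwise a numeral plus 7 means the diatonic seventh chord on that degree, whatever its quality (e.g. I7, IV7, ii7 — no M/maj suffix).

IV64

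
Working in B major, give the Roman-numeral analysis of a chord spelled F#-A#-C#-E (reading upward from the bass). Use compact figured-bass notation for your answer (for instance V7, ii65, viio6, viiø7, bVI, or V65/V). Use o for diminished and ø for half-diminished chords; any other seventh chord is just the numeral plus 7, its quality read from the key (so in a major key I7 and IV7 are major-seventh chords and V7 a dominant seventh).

V7

The pitches F#-A#-C#-E form a dominant seventh chord rooted on F#.
F# is scale degree 5 in B major, and a dominant seventh chord on that degree is written V7.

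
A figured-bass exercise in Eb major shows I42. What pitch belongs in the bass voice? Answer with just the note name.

D

I in Eb major has root Eb; the chord is Eb-G-Bb-D.
The figure 42 means third inversion — the seventh is in the bass.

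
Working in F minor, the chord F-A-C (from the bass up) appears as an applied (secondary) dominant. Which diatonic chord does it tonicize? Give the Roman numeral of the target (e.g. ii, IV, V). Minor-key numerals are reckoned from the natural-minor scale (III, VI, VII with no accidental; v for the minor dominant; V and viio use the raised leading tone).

The chord is a major triad on F.
A dominant resolves down a perfect fifth: F → Bb. In F minor, Bb is scale degree 4, i.e. iv.

iv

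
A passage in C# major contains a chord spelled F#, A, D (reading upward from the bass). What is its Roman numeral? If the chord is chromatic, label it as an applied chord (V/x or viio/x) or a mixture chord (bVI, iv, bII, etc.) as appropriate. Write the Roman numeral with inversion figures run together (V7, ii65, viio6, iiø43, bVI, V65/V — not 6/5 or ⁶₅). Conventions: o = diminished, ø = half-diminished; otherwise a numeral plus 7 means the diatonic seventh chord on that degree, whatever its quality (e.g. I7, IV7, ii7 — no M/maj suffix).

bII6

The pitches D-F#-A form a major triad rooted on D.
D is the lowered second degree of C# major (diatonic 2 would be D#). This is the Neapolitan sixth — a major triad on the lowered second degree, here in its customary first inversion.
With F# in the bass the chord is in first inversion, so the figured bass is 6.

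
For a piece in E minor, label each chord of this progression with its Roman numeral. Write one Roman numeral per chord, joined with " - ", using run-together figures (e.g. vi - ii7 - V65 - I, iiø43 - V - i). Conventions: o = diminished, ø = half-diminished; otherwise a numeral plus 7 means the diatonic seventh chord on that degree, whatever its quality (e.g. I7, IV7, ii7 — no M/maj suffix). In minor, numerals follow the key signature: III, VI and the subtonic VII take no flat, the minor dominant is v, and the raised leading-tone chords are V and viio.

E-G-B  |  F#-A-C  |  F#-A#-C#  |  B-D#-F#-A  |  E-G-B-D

i - iio - V/V - V7 - i7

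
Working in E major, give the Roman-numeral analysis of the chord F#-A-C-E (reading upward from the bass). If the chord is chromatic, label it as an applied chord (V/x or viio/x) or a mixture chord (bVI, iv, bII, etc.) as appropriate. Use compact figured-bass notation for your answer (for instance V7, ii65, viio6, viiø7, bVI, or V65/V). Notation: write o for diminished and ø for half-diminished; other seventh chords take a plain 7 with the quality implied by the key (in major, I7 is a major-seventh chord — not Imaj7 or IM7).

iiø7

Stacked in thirds the chord is F#-A-C-E: a half-diminished seventh chord on F#.
F# is the second degree of E major. This is the half-diminished supertonic seventh, borrowed from the parallel minor.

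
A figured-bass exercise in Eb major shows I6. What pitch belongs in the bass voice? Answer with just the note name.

I in Eb major has root Eb; the chord is Eb-G-Bb.
The figure 6 means first inversion — the third is in the bass.

G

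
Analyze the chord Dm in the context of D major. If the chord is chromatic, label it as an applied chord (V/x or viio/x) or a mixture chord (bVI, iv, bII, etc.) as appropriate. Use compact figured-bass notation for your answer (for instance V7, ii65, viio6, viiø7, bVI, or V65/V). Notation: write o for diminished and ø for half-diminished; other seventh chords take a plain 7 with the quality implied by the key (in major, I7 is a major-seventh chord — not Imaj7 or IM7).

The pitches D-F-A form a minor triad rooted on D.
D is the first degree of D major. This is the minor tonic, borrowed from the parallel minor.

i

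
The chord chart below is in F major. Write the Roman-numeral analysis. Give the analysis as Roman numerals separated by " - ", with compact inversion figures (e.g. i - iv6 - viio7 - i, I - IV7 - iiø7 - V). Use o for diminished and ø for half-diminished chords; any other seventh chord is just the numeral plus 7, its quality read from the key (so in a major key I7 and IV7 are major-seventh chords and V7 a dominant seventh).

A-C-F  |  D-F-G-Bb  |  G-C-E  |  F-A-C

I6 - ii43 - V64 - I

A-C-F: root F is the tonic; major triad there is I6.
D-F-G-Bb: root G is the supertonic; minor seventh chord there is ii43.
G-C-E: root C is the dominant; major triad there is V64.
F-A-C: root F is the tonic; major triad there is I.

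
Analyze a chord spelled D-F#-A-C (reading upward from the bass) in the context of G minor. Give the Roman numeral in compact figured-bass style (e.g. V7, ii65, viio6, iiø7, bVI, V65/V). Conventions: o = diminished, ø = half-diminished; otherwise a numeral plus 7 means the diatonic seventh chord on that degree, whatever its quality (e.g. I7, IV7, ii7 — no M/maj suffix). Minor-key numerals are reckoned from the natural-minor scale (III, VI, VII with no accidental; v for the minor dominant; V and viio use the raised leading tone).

The pitches D-F#-A-C form a dominant seventh chord rooted on D.
In G minor, D is the dominant; the diatonic dominant seventh chord there is V7.

V7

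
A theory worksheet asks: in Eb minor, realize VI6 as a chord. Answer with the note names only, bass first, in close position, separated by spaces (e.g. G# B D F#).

Eb Gb Cb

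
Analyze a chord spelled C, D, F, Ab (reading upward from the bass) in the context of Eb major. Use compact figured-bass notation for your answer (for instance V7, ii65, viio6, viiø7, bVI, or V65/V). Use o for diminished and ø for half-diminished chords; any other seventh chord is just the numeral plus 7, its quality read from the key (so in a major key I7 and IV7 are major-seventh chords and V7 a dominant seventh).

viiø42

The pitches D-F-Ab-C form a half-diminished seventh chord rooted on D.
D is scale degree 7 in Eb major, and a half-diminished seventh chord on that degree is written viiø7.
With C in the bass the chord is in third inversion, so the figured bass is 42.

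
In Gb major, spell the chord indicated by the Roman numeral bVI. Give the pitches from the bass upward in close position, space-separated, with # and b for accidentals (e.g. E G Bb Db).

Ebb Gb Bbb

Scale degree 6 in Gb major is Eb; lowering it a half step gives Ebb. bVI is a major triad on the lowered sixth degree, borrowed from the parallel minor.
So the chord is Ebb-Gb-Bbb, a major triad.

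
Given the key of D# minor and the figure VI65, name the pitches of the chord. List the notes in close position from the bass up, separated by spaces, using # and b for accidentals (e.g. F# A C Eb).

In D# minor, the submediant is B, and the diatonic chord built there is a major seventh chord.
That chord is spelled B-D#-F#-A#.
With the 65 figure the chord is in first inversion; from the bass D# upward in close position it reads D#-F#-A#-B.

D# F# A# B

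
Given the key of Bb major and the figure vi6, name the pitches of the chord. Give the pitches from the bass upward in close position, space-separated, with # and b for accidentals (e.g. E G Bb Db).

Bb D G

In Bb major, scale degree 6 is G, and the diatonic chord built there is a minor triad.
That chord is spelled G-Bb-D.
With the 6 figure the chord is in first inversion; from the bass Bb upward in close position it reads Bb-D-G.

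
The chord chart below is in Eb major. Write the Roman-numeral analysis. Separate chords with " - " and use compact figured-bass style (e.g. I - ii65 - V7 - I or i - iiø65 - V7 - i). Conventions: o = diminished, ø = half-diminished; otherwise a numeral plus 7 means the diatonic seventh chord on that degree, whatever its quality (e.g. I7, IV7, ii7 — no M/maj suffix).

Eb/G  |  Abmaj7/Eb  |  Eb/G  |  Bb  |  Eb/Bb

I6 - IV43 - I6 - V - I64

Eb/G has root Eb, degree 1 in Eb major, so I6.
Abmaj7/Eb: root Ab is the subdominant; major seventh chord there is IV43.
Eb/G: root Eb is the tonic; major triad there is I6.
Bb: major triad on Bb = scale degree 5 → V.
Eb/Bb has root Eb, degree 1 in Eb major, so I64.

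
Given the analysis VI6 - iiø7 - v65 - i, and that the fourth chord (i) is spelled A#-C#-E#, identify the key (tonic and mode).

A# minor

The chord A#m is a minor triad rooted on A#; its label is i.
If A# is scale degree 1 and the mode makes that degree carry a minor triad, the tonic is A# and the mode is minor.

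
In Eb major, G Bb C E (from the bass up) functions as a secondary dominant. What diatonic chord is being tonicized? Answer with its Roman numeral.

The chord is a dominant seventh chord on C.
A dominant resolves down a perfect fifth: C → F. In Eb major, F is scale degree 2, i.e. ii.

ii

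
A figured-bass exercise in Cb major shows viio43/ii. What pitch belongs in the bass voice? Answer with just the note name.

Gb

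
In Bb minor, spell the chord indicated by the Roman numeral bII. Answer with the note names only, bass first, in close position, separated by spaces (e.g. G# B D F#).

Scale degree 2 in Bb minor is C; lowering it a half step gives Cb. bII is the Neapolitan chord — a major triad on the lowered second degree.
So the chord is Cb-Eb-Gb.

Cb Eb Gb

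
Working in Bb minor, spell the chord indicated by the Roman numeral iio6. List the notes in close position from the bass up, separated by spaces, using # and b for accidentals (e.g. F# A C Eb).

Eb Gb C

In Bb minor, the second degree is C, and the diatonic chord built there is a diminished triad.
Stacking thirds from C gives C-Eb-Gb.
The figured bass 6 indicates first inversion, placing the third (Eb) in the bass: Eb-Gb-C.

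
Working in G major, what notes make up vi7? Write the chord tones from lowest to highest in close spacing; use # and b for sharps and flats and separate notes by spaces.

E G B D

The numeral's case and figure indicate a minor seventh chord. In G major its root, scale degree 6, is E.
That chord is spelled E-G-B-D.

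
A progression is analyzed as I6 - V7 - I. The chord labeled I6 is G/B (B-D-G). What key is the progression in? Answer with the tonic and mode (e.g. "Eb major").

The chord G/B is a major triad rooted on G; its label is I6.
If G is scale degree 1 and the mode makes that degree carry a major triad, the tonic is G and the mode is major.

G major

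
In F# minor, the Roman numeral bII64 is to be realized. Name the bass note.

D

bII in F# minor has root G; the chord is G-B-D.
The figure 64 means second inversion — the fifth is in the bass.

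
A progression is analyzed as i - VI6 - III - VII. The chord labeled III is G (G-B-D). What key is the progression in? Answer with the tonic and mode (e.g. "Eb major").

E minor

III is given as G-B-D — a major triad with root G.
Counting down 2 scale steps from G places the tonic on E; a major triad on degree 3 is diatonic only in minor.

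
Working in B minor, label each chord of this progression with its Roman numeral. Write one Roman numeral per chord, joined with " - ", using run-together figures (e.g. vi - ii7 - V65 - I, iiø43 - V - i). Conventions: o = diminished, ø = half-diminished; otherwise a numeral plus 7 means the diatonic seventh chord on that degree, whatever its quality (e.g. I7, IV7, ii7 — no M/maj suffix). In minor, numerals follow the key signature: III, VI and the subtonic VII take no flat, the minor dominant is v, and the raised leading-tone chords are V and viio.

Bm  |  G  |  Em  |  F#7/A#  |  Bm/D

Bm has root B, degree 1 in B minor, so i.
G has root G, degree 6 in B minor, so VI.
Em: root E is the subdominant; minor triad there is iv.
F#7/A#: root F# is the dominant; dominant seventh chord there is V65.
Bm/D: minor triad on B = scale degree 1 → i6.

i - VI - iv - V65 - i6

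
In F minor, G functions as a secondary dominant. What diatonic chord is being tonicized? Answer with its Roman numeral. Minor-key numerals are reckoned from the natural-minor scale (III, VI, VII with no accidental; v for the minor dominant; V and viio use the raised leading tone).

The chord is a major triad on G.
A dominant resolves down a perfect fifth: G → C. In F minor, C is scale degree 5, i.e. V.

V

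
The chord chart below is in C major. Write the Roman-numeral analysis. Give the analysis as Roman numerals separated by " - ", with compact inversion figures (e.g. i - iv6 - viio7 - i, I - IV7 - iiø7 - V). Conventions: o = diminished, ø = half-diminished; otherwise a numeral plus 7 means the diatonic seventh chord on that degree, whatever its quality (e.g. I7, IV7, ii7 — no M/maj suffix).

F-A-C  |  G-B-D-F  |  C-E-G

IV - V7 - I

F-A-C: major triad on F = scale degree 4 → IV.
G-B-D-F has root G, degree 5 in C major, so V7.
C-E-G: root C is the tonic; major triad there is I.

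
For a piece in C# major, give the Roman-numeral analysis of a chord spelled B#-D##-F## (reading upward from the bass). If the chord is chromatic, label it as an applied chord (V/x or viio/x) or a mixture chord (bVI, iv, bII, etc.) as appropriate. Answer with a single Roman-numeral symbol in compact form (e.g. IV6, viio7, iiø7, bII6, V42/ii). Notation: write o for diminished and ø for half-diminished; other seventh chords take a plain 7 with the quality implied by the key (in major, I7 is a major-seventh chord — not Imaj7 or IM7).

Stacked in thirds the chord is B#-D##-F##: a major triad on B#.
B# is not a diatonic chord root with this quality in C# major, but it lies a perfect fifth above E# (iii), so the chord functions as an applied dominant of iii.

V/iii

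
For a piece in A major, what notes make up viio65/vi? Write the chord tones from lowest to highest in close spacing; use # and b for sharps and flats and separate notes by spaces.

The slash marks an applied leading-tone chord: viio of vi. In A major, vi is F#, so the leading tone to it is E#, a half step below.
Building a fully diminished seventh chord on E# gives E#-G#-B-D.
With the 65 figure the chord is in first inversion; from the bass G# upward in close position it reads G#-B-D-E#.

G# B D E#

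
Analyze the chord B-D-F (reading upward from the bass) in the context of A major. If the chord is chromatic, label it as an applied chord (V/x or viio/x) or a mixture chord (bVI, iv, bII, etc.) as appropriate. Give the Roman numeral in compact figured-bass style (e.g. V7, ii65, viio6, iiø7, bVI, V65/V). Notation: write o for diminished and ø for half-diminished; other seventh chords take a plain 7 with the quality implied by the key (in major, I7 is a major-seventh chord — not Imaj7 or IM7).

iio

The pitches B-D-F form a diminished triad rooted on B.
B is the second degree of A major. This is the diminished supertonic triad, borrowed from the parallel minor.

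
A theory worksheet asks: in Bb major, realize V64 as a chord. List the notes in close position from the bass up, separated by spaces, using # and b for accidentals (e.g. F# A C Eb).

In Bb major, the fifth degree is F, and the diatonic chord built there is a major triad.
Stacking thirds from F gives F-A-C.
The figured bass 64 indicates second inversion, placing the fifth (C) in the bass: C-F-A.

C F A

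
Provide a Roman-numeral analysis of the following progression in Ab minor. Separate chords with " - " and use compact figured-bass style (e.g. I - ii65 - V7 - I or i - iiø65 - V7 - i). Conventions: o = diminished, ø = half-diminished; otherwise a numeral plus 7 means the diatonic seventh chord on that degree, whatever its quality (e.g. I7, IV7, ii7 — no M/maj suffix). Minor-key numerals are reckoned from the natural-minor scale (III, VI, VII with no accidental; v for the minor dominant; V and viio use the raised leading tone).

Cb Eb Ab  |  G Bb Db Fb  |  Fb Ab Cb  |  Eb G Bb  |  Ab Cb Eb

Cb-Eb-Ab: root Ab is the tonic; minor triad there is i6.
G-Bb-Db-Fb: root G is the leading tone; fully diminished seventh chord there is viio7.
Fb-Ab-Cb has root Fb, degree 6 in Ab minor, so VI.
Eb-G-Bb: root Eb is the dominant; major triad there is V.
Ab-Cb-Eb has root Ab, degree 1 in Ab minor, so i.

i6 - viio7 - VI - V - i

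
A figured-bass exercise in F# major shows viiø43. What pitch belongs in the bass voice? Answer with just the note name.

viiø in F# major has root E#; the chord is E#-G#-B-D#.
The figure 43 means second inversion — the fifth is in the bass.

B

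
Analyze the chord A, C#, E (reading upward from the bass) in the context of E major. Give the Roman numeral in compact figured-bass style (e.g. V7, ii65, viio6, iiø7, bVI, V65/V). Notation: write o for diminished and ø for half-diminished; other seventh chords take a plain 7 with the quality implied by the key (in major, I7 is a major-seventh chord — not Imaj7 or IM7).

The pitches A-C#-E form a major triad rooted on A.
In E major, A is the subdominant; the diatonic major triad there is IV.

IV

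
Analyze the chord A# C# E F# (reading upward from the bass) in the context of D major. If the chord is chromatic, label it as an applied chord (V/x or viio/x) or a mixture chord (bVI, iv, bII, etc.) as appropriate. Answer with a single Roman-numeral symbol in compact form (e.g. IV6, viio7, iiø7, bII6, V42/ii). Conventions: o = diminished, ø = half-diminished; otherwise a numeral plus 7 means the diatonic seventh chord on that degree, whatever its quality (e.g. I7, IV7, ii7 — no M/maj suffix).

The pitches F#-A#-C#-E form a dominant seventh chord rooted on F#.
F# is not a diatonic chord root with this quality in D major, but it lies a perfect fifth above B (vi), so the chord functions as an applied dominant of vi.
With A# in the bass the chord is in first inversion, so the figured bass is 65.

V65/vi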